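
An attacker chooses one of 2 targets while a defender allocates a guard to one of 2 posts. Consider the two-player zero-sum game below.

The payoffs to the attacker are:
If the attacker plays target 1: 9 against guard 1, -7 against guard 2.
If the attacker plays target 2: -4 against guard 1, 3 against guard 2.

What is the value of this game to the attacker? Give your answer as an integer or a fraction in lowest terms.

Row minima are -7 and -4, so the attacker's maximin is -4; column maxima are 9 and 3, so the defender's minimax is 3. These differ, so the equilibrium is in mixed strategies.
Let the attacker play target 1 with probability p. The defender is indifferent when 9p − 4(1−p) = −7p + 3(1−p), giving p = 7/23.
Let the defender play guard 1 with probability q. The attacker is indifferent when 9q − 7(1−q) = −4q + 3(1−q), giving q = 10/23.
The value is 9·(10/23) + (-7)·(13/23) = -1/23.

-1/23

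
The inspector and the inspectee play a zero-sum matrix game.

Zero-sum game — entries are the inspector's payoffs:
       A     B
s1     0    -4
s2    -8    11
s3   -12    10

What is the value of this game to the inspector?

-32/23

Row s3 is strictly dominated by row s2, so the inspector never plays it.
The remaining 2×2 game on (s1, s2) × (A, B) has no saddle point. Let the inspector play s1 with probability p; indifference gives −8(1−p) = −4p + 11(1−p), so p = 19/23.
Similarly the inspectee's optimal q on A is 15/23, and the value is 0·(15/23) + (-4)·(8/23) = -32/23.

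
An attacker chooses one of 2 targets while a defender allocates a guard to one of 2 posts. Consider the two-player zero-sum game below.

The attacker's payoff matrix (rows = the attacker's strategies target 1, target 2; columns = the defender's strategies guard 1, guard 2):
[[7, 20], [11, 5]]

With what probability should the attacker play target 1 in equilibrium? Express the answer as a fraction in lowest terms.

Row minima are 7 and 5, so the attacker's maximin is 7; column maxima are 11 and 20, so the defender's minimax is 11. These differ, so the equilibrium is in mixed strategies.
Let the attacker play target 1 with probability p. The defender is indifferent when 7p + 11(1−p) = 20p + 5(1−p), giving p = 6/19.

6/19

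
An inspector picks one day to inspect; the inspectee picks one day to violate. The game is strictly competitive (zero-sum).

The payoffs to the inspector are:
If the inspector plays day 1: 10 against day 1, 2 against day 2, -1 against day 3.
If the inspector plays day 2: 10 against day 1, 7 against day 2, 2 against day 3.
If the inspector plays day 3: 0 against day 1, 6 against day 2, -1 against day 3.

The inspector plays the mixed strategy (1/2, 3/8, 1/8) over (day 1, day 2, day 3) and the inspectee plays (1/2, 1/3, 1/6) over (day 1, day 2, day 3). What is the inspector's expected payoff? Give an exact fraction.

281/48

Against (1/2, 1/3, 1/6), each row's expected payoff is day 1: 11/2; day 2: 23/3; day 3: 11/6.
Taking the (1/2, 3/8, 1/8)-weighted average: (1/2)·(11/2) + (3/8)·(23/3) + (1/8)·(11/6) = 281/48.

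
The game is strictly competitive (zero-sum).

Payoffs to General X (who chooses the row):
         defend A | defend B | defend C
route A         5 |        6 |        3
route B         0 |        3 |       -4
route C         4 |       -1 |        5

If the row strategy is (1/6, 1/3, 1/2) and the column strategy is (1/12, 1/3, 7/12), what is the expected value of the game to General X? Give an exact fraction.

Against (1/12, 1/3, 7/12), each row's expected payoff is route A: 25/6; route B: -4/3; route C: 35/12.
Taking the (1/6, 1/3, 1/2)-weighted average: (1/6)·(25/6) + (1/3)·(-4/3) + (1/2)·(35/12) = 41/24.

41/24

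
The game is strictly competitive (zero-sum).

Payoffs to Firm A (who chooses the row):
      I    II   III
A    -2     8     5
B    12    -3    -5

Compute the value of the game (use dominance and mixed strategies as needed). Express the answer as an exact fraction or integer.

Column II is strictly dominated by III for Firm B (it gives Firm A more in every row).
The remaining 2×2 game on (A, B) × (I, III) has no saddle point. Let Firm A play A with probability p; indifference gives −2p + 12(1−p) = 5p − 5(1−p), so p = 17/24.
Similarly Firm B's optimal q on I is 5/12, and the value is -2·(5/12) + (5)·(7/12) = 25/12.

25/12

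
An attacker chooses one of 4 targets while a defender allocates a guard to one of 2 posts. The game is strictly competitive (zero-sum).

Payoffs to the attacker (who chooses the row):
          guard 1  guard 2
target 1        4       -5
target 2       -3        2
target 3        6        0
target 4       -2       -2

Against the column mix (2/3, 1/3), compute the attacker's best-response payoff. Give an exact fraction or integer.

target 1: (4)·(2/3) + (-5)·(1/3) = 1.
target 2: (-3)·(2/3) + (2)·(1/3) = -4/3.
target 3: (6)·(2/3) + (0)·(1/3) = 4.
target 4: (-2)·(2/3) + (-2)·(1/3) = -2.
The best pure response is target 3 with expected payoff 4.

4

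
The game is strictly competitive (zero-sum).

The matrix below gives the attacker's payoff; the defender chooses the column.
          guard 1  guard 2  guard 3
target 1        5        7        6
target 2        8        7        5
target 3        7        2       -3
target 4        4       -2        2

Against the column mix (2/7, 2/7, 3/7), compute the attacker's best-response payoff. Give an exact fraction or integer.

target 1: (5)·(2/7) + (7)·(2/7) + (6)·(3/7) = 6.
target 2: (8)·(2/7) + (7)·(2/7) + (5)·(3/7) = 45/7.
target 3: (7)·(2/7) + (2)·(2/7) + (-3)·(3/7) = 9/7.
target 4: (4)·(2/7) + (-2)·(2/7) + (2)·(3/7) = 10/7.
The best pure response is target 2 with expected payoff 45/7.

45/7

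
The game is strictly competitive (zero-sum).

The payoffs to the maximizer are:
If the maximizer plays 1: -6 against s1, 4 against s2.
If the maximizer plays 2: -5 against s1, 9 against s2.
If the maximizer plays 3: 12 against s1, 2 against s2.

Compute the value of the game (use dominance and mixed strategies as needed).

59/12

Row 1 is strictly dominated by row 2, so the maximizer never plays it.
The remaining 2×2 game on (2, 3) × (s1, s2) has no saddle point. Let the maximizer play 2 with probability p; indifference gives −5p + 12(1−p) = 9p + 2(1−p), so p = 5/12.
Similarly the minimizer's optimal q on s1 is 7/24, and the value is -5·(7/24) + (9)·(17/24) = 59/12.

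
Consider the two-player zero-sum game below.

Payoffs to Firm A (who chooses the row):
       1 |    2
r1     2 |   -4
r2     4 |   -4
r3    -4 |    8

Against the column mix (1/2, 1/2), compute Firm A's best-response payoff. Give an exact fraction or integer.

r1: (2)·(1/2) + (-4)·(1/2) = -1.
r2: (4)·(1/2) + (-4)·(1/2) = 0.
r3: (-4)·(1/2) + (8)·(1/2) = 2.
The best pure response is r3 with expected payoff 2.

2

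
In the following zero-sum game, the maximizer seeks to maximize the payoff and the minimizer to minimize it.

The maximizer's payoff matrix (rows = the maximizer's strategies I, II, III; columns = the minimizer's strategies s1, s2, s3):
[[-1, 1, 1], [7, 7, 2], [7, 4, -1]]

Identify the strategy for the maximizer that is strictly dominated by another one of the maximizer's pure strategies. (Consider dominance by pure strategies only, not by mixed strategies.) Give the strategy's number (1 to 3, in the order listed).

Compare I with II: 7 > -1, 7 > 1, 2 > 1.
So II strictly dominates I for the maximizer; I is strictly dominated.

1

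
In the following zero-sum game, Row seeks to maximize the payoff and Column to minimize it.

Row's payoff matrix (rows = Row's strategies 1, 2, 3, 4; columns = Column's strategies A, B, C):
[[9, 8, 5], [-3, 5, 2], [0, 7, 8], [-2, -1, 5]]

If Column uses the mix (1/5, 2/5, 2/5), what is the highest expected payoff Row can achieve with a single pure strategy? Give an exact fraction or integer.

7

1: (9)·(1/5) + (8)·(2/5) + (5)·(2/5) = 7.
2: (-3)·(1/5) + (5)·(2/5) + (2)·(2/5) = 11/5.
3: (0)·(1/5) + (7)·(2/5) + (8)·(2/5) = 6.
4: (-2)·(1/5) + (-1)·(2/5) + (5)·(2/5) = 6/5.
The best pure response is 1 with expected payoff 7.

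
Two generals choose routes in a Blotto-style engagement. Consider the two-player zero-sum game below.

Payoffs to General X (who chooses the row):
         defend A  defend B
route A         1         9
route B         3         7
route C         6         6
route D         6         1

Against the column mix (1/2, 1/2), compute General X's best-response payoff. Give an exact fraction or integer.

6

route A: (1)·(1/2) + (9)·(1/2) = 5.
route B: (3)·(1/2) + (7)·(1/2) = 5.
route C: (6)·(1/2) + (6)·(1/2) = 6.
route D: (6)·(1/2) + (1)·(1/2) = 7/2.
The best pure response is route C with expected payoff 6.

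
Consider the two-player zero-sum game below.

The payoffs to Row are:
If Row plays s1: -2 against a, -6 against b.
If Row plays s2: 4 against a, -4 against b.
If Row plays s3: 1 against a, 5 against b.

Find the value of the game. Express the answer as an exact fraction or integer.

Row s1 is strictly dominated by row s2, so Row never plays it.
The remaining 2×2 game on (s2, s3) × (a, b) has no saddle point. Let Row play s2 with probability p; indifference gives 4p + (1−p) = −4p + 5(1−p), so p = 1/3.
Similarly Column's optimal q on a is 3/4, and the value is 4·(3/4) + (-4)·(1/4) = 2.

2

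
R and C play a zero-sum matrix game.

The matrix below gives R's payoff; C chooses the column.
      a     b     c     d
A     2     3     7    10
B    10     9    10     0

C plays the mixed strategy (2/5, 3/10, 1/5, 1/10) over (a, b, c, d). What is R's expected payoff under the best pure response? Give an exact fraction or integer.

A: (2)·(2/5) + (3)·(3/10) + (7)·(1/5) + (10)·(1/10) = 41/10.
B: (10)·(2/5) + (9)·(3/10) + (10)·(1/5) + (0)·(1/10) = 87/10.
The best pure response is B with expected payoff 87/10.

87/10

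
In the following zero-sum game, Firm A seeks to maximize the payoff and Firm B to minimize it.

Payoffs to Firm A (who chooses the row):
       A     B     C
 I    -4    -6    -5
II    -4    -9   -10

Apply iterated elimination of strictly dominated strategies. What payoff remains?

Column A is strictly dominated by B for Firm B (-6<-4, -9<-4); eliminate A.
Row II is strictly dominated by row I (-6>-9, -5>-10); eliminate II.
Column C is strictly dominated by B for Firm B (-6<-5); eliminate C.
Only (I, B) remains, with payoff -6.

-6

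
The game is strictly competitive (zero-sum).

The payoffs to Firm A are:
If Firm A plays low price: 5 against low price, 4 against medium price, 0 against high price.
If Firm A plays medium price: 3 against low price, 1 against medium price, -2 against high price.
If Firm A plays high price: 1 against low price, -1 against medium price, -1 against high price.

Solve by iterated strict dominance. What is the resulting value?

Column low price is strictly dominated by medium price for Firm B (4<5, 1<3, -1<1); eliminate low price.
Row medium price is strictly dominated by row low price (4>1, 0>-2); eliminate medium price.
Row high price is strictly dominated by row low price (4>-1, 0>-1); eliminate high price.
Column medium price is strictly dominated by high price for Firm B (0<4); eliminate medium price.
Only (low price, high price) remains, with payoff 0.

0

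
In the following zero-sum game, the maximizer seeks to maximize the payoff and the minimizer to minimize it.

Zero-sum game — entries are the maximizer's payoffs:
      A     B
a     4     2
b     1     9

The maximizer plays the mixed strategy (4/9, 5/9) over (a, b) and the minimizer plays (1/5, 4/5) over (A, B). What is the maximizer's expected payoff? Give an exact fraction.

Against (1/5, 4/5), each row's expected payoff is a: 12/5; b: 37/5.
Taking the (4/9, 5/9)-weighted average: (4/9)·(12/5) + (5/9)·(37/5) = 233/45.

233/45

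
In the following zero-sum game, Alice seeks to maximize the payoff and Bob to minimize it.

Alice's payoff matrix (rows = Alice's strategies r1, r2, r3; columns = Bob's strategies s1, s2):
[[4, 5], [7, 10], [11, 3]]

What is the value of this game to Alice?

Row r1 is strictly dominated by row r2, so Alice never plays it.
The remaining 2×2 game on (r2, r3) × (s1, s2) has no saddle point. Let Alice play r2 with probability p; indifference gives 7p + 11(1−p) = 10p + 3(1−p), so p = 8/11.
Similarly Bob's optimal q on s1 is 7/11, and the value is 7·(7/11) + (10)·(4/11) = 89/11.

89/11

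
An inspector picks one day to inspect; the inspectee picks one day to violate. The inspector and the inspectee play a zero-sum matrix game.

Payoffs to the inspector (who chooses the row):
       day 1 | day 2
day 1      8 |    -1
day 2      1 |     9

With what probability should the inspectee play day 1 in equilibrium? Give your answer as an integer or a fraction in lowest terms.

10/17

Row minima are -1 and 1, so the inspector's maximin is 1; column maxima are 8 and 9, so the inspectee's minimax is 8. These differ, so the equilibrium is in mixed strategies.
Let the inspectee play day 1 with probability q. The inspector is indifferent when 8q − (1−q) = q + 9(1−q), giving q = 10/17.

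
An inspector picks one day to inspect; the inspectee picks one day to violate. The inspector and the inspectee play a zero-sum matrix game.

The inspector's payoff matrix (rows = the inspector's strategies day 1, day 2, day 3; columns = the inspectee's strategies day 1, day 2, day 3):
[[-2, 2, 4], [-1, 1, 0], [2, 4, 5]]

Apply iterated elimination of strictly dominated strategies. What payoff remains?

2

Column day 3 is strictly dominated by day 1 for the inspectee (-2<4, -1<0, 2<5); eliminate day 3.
Column day 2 is strictly dominated by day 1 for the inspectee (-2<2, -1<1, 2<4); eliminate day 2.
Row day 1 is strictly dominated by row day 2 (-1>-2); eliminate day 1.
Row day 2 is strictly dominated by row day 3 (2>-1); eliminate day 2.
Only (day 3, day 1) remains, with payoff 2.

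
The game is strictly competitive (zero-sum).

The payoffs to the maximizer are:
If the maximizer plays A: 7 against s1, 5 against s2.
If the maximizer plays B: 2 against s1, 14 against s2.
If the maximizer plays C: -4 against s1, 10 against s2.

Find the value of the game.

Row C is strictly dominated by row B, so the maximizer never plays it.
The remaining 2×2 game on (A, B) × (s1, s2) has no saddle point. Let the maximizer play A with probability p; indifference gives 7p + 2(1−p) = 5p + 14(1−p), so p = 6/7.
Similarly the minimizer's optimal q on s1 is 9/14, and the value is 7·(9/14) + (5)·(5/14) = 44/7.

44/7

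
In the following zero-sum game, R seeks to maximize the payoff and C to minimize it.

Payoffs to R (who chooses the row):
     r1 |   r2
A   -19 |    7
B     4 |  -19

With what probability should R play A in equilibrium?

23/49

Row minima are -19 and -19, so R's maximin is -19; column maxima are 4 and 7, so C's minimax is 4. These differ, so the equilibrium is in mixed strategies.
Let R play A with probability p. C is indifferent when −19p + 4(1−p) = 7p − 19(1−p), giving p = 23/49.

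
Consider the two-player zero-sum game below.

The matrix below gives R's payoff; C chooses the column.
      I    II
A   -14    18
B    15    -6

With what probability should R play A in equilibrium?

21/53

Row minima are -14 and -6, so R's maximin is -6; column maxima are 15 and 18, so C's minimax is 15. These differ, so the equilibrium is in mixed strategies.
Let R play A with probability p. C is indifferent when −14p + 15(1−p) = 18p − 6(1−p), giving p = 21/53.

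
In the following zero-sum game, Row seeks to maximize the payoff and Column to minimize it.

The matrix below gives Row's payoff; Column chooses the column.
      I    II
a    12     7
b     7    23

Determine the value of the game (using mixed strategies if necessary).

Row minima are 7 and 7, so Row's maximin is 7; column maxima are 12 and 23, so Column's minimax is 12. These differ, so the equilibrium is in mixed strategies.
Let Row play a with probability p. Column is indifferent when 12p + 7(1−p) = 7p + 23(1−p), giving p = 16/21.
Let Column play I with probability q. Row is indifferent when 12q + 7(1−q) = 7q + 23(1−q), giving q = 16/21.
The value is 12·(16/21) + (7)·(5/21) = 227/21.

227/21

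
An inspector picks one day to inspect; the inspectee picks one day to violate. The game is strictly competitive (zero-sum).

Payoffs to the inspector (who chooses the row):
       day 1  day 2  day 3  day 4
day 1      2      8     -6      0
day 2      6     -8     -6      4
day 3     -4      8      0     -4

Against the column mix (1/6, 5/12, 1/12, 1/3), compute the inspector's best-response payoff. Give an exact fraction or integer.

day 1: (2)·(1/6) + (8)·(5/12) + (-6)·(1/12) + (0)·(1/3) = 19/6.
day 2: (6)·(1/6) + (-8)·(5/12) + (-6)·(1/12) + (4)·(1/3) = -3/2.
day 3: (-4)·(1/6) + (8)·(5/12) + (0)·(1/12) + (-4)·(1/3) = 4/3.
The best pure response is day 1 with expected payoff 19/6.

19/6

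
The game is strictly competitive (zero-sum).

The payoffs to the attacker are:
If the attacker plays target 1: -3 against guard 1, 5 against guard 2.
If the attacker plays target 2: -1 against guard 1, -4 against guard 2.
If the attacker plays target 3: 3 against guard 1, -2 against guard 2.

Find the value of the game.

9/13

Row target 2 is strictly dominated by row target 3, so the attacker never plays it.
The remaining 2×2 game on (target 1, target 3) × (guard 1, guard 2) has no saddle point. Let the attacker play target 1 with probability p; indifference gives −3p + 3(1−p) = 5p − 2(1−p), so p = 5/13.
Similarly the defender's optimal q on guard 1 is 7/13, and the value is -3·(7/13) + (5)·(6/13) = 9/13.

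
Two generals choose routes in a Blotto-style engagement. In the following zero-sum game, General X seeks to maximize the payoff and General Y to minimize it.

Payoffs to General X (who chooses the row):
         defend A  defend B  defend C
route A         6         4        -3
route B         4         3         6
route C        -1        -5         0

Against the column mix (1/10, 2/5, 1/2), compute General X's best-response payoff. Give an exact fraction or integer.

23/5

route A: (6)·(1/10) + (4)·(2/5) + (-3)·(1/2) = 7/10.
route B: (4)·(1/10) + (3)·(2/5) + (6)·(1/2) = 23/5.
route C: (-1)·(1/10) + (-5)·(2/5) + (0)·(1/2) = -21/10.
The best pure response is route B with expected payoff 23/5.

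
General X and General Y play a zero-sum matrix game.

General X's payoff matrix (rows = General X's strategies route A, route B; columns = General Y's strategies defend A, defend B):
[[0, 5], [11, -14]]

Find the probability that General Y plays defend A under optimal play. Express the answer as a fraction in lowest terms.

19/30

Row minima are 0 and -14, so General X's maximin is 0; column maxima are 11 and 5, so General Y's minimax is 5. These differ, so the equilibrium is in mixed strategies.
Let General Y play defend A with probability q. General X is indifferent when 5(1−q) = 11q − 14(1−q), giving q = 19/30.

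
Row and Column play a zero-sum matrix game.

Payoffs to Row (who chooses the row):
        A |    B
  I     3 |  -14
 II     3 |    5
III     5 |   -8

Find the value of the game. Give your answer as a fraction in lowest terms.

49/15

Row I is strictly dominated by row III, so Row never plays it.
The remaining 2×2 game on (II, III) × (A, B) has no saddle point. Let Row play II with probability p; indifference gives 3p + 5(1−p) = 5p − 8(1−p), so p = 13/15.
Similarly Column's optimal q on A is 13/15, and the value is 3·(13/15) + (5)·(2/15) = 49/15.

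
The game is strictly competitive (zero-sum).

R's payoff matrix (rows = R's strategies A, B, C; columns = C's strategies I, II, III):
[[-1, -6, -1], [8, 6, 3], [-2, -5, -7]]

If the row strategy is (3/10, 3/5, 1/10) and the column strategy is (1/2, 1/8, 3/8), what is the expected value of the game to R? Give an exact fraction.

209/80

Against (1/2, 1/8, 3/8), each row's expected payoff is A: -13/8; B: 47/8; C: -17/4.
Taking the (3/10, 3/5, 1/10)-weighted average: (3/10)·(-13/8) + (3/5)·(47/8) + (1/10)·(-17/4) = 209/80.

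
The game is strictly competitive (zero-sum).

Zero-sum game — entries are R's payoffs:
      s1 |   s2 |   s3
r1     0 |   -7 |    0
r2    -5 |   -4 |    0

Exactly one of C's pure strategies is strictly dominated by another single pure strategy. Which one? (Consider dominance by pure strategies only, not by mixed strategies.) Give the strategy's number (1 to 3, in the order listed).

3

C prefers columns that give R less. Compare s3 with s2: -7 < 0, -4 < 0.
So s2 strictly dominates s3 for C; s3 is strictly dominated.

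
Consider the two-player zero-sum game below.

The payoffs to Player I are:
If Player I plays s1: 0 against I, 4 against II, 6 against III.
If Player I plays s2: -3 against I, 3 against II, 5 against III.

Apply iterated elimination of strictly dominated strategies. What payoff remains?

Row s2 is strictly dominated by row s1 (0>-3, 4>3, 6>5); eliminate s2.
Column III is strictly dominated by I for Player II (0<6); eliminate III.
Column II is strictly dominated by I for Player II (0<4); eliminate II.
Only (s1, I) remains, with payoff 0.

0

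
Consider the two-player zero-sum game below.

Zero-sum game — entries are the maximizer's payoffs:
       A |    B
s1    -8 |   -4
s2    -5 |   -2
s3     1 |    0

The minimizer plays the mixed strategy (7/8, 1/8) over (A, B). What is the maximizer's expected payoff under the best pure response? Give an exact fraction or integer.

7/8

s1: (-8)·(7/8) + (-4)·(1/8) = -15/2.
s2: (-5)·(7/8) + (-2)·(1/8) = -37/8.
s3: (1)·(7/8) + (0)·(1/8) = 7/8.
The best pure response is s3 with expected payoff 7/8.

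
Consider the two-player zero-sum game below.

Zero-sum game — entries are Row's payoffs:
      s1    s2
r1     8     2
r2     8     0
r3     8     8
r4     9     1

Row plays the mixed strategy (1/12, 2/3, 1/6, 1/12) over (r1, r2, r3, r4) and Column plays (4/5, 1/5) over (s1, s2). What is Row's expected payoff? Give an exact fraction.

407/60

Against (4/5, 1/5), each row's expected payoff is r1: 34/5; r2: 32/5; r3: 8; r4: 37/5.
Taking the (1/12, 2/3, 1/6, 1/12)-weighted average: (1/12)·(34/5) + (2/3)·(32/5) + (1/6)·(8) + (1/12)·(37/5) = 407/60.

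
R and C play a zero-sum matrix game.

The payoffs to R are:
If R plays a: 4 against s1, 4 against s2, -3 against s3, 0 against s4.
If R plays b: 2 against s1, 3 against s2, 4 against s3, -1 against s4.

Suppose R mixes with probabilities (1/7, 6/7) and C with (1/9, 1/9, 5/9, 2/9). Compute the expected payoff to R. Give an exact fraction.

131/63

Against (1/9, 1/9, 5/9, 2/9), each row's expected payoff is a: -7/9; b: 23/9.
Taking the (1/7, 6/7)-weighted average: (1/7)·(-7/9) + (6/7)·(23/9) = 131/63.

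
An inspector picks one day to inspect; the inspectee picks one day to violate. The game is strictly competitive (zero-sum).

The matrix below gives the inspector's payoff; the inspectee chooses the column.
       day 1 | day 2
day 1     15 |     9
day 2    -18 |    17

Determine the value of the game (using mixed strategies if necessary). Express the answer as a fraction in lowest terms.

417/41

Row minima are 9 and -18, so the inspector's maximin is 9; column maxima are 15 and 17, so the inspectee's minimax is 15. These differ, so the equilibrium is in mixed strategies.
Let the inspector play day 1 with probability p. The inspectee is indifferent when 15p − 18(1−p) = 9p + 17(1−p), giving p = 35/41.
Let the inspectee play day 1 with probability q. The inspector is indifferent when 15q + 9(1−q) = −18q + 17(1−q), giving q = 8/41.
The value is 15·(8/41) + (9)·(33/41) = 417/41.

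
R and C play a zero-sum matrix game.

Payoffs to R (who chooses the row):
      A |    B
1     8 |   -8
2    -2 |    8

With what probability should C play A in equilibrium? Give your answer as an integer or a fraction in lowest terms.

8/13

Row minima are -8 and -2, so R's maximin is -2; column maxima are 8 and 8, so C's minimax is 8. These differ, so the equilibrium is in mixed strategies.
Let C play A with probability q. R is indifferent when 8q − 8(1−q) = −2q + 8(1−q), giving q = 8/13.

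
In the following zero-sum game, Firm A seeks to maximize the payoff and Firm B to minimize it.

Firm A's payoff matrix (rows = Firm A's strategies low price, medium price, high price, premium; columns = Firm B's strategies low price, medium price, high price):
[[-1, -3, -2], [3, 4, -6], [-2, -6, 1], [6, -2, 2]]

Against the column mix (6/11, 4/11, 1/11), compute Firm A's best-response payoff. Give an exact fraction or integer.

30/11

low price: (-1)·(6/11) + (-3)·(4/11) + (-2)·(1/11) = -20/11.
medium price: (3)·(6/11) + (4)·(4/11) + (-6)·(1/11) = 28/11.
high price: (-2)·(6/11) + (-6)·(4/11) + (1)·(1/11) = -35/11.
premium: (6)·(6/11) + (-2)·(4/11) + (2)·(1/11) = 30/11.
The best pure response is premium with expected payoff 30/11.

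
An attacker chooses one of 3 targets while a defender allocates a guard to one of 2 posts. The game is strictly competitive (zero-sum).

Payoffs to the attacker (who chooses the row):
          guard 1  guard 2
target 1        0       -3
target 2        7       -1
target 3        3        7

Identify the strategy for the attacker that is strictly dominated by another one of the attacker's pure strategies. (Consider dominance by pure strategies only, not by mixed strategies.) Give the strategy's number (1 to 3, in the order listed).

1

Compare target 1 with target 2: 7 > 0, -1 > -3.
So target 2 strictly dominates target 1 for the attacker; target 1 is strictly dominated.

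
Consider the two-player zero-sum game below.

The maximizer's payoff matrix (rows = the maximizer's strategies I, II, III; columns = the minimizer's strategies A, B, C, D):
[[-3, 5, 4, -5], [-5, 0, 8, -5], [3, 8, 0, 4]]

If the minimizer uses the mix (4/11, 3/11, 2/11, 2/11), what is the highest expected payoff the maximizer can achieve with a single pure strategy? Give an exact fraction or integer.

4

I: (-3)·(4/11) + (5)·(3/11) + (4)·(2/11) + (-5)·(2/11) = 1/11.
II: (-5)·(4/11) + (0)·(3/11) + (8)·(2/11) + (-5)·(2/11) = -14/11.
III: (3)·(4/11) + (8)·(3/11) + (0)·(2/11) + (4)·(2/11) = 4.
The best pure response is III with expected payoff 4.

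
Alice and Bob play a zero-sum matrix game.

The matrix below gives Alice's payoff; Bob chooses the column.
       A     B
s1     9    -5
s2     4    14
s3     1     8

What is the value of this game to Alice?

73/12

Row s3 is strictly dominated by row s2, so Alice never plays it.
The remaining 2×2 game on (s1, s2) × (A, B) has no saddle point. Let Alice play s1 with probability p; indifference gives 9p + 4(1−p) = −5p + 14(1−p), so p = 5/12.
Similarly Bob's optimal q on A is 19/24, and the value is 9·(19/24) + (-5)·(5/24) = 73/12.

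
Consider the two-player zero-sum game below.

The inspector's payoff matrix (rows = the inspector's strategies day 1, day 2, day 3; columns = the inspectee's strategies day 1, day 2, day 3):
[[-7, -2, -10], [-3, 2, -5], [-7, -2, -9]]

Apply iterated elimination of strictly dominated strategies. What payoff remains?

Row day 1 is strictly dominated by row day 2 (-3>-7, 2>-2, -5>-10); eliminate day 1.
Column day 2 is strictly dominated by day 1 for the inspectee (-3<2, -7<-2); eliminate day 2.
Row day 3 is strictly dominated by row day 2 (-3>-7, -5>-9); eliminate day 3.
Column day 1 is strictly dominated by day 3 for the inspectee (-5<-3); eliminate day 1.
Only (day 2, day 3) remains, with payoff -5.

-5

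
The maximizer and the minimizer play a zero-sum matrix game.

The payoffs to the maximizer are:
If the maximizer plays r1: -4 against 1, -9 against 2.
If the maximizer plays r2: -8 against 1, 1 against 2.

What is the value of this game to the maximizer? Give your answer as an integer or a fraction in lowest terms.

-38/7

Row minima are -9 and -8, so the maximizer's maximin is -8; column maxima are -4 and 1, so the minimizer's minimax is -4. These differ, so the equilibrium is in mixed strategies.
Let the maximizer play r1 with probability p. The minimizer is indifferent when −4p − 8(1−p) = −9p + (1−p), giving p = 9/14.
Let the minimizer play 1 with probability q. The maximizer is indifferent when −4q − 9(1−q) = −8q + (1−q), giving q = 5/7.
The value is -4·(5/7) + (-9)·(2/7) = -38/7.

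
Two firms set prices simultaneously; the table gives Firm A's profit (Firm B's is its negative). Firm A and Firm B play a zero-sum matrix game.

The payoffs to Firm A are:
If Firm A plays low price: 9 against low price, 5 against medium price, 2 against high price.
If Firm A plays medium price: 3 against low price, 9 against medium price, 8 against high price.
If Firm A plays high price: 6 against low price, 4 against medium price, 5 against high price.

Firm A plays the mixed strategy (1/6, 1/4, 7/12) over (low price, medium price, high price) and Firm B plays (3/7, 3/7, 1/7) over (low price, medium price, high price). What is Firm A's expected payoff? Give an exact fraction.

Against (3/7, 3/7, 1/7), each row's expected payoff is low price: 44/7; medium price: 44/7; high price: 5.
Taking the (1/6, 1/4, 7/12)-weighted average: (1/6)·(44/7) + (1/4)·(44/7) + (7/12)·(5) = 155/28.

155/28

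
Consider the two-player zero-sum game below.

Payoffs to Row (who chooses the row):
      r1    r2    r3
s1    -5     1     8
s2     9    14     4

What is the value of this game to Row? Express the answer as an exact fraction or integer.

Column r2 is strictly dominated by r1 for Column (it gives Row more in every row).
The remaining 2×2 game on (s1, s2) × (r1, r3) has no saddle point. Let Row play s1 with probability p; indifference gives −5p + 9(1−p) = 8p + 4(1−p), so p = 5/18.
Similarly Column's optimal q on r1 is 2/9, and the value is -5·(2/9) + (8)·(7/9) = 46/9.

46/9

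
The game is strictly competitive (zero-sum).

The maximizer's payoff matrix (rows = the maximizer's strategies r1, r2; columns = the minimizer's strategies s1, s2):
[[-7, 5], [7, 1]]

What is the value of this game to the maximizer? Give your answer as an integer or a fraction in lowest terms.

7/3

Row minima are -7 and 1, so the maximizer's maximin is 1; column maxima are 7 and 5, so the minimizer's minimax is 5. These differ, so the equilibrium is in mixed strategies.
Let the maximizer play r1 with probability p. The minimizer is indifferent when −7p + 7(1−p) = 5p + (1−p), giving p = 1/3.
Let the minimizer play s1 with probability q. The maximizer is indifferent when −7q + 5(1−q) = 7q + (1−q), giving q = 2/9.
The value is -7·(2/9) + (5)·(7/9) = 7/3.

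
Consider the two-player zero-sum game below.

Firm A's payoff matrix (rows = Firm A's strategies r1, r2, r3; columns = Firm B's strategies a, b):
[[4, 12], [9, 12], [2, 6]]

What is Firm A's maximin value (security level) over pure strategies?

9

The worst-case payoff for each row is r1: 4, r2: 9, r3: 2.
The best of these is 9.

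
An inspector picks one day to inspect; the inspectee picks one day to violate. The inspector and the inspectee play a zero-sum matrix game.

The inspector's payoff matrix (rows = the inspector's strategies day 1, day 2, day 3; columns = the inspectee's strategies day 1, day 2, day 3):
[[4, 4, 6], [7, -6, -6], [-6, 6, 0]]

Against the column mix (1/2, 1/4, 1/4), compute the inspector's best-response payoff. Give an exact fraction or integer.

day 1: (4)·(1/2) + (4)·(1/4) + (6)·(1/4) = 9/2.
day 2: (7)·(1/2) + (-6)·(1/4) + (-6)·(1/4) = 1/2.
day 3: (-6)·(1/2) + (6)·(1/4) + (0)·(1/4) = -3/2.
The best pure response is day 1 with expected payoff 9/2.

9/2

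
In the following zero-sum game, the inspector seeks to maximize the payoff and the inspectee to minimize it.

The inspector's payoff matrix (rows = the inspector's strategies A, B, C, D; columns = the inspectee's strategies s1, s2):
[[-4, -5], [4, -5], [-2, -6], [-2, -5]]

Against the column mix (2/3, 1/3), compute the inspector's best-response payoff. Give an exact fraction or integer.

A: (-4)·(2/3) + (-5)·(1/3) = -13/3.
B: (4)·(2/3) + (-5)·(1/3) = 1.
C: (-2)·(2/3) + (-6)·(1/3) = -10/3.
D: (-2)·(2/3) + (-5)·(1/3) = -3.
The best pure response is B with expected payoff 1.

1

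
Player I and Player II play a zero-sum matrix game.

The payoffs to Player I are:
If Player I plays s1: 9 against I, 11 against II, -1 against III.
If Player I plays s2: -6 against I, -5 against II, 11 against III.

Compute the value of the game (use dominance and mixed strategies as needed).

Column II is strictly dominated by I for Player II (it gives Player I more in every row).
The remaining 2×2 game on (s1, s2) × (I, III) has no saddle point. Let Player I play s1 with probability p; indifference gives 9p − 6(1−p) = −p + 11(1−p), so p = 17/27.
Similarly Player II's optimal q on I is 4/9, and the value is 9·(4/9) + (-1)·(5/9) = 31/9.

31/9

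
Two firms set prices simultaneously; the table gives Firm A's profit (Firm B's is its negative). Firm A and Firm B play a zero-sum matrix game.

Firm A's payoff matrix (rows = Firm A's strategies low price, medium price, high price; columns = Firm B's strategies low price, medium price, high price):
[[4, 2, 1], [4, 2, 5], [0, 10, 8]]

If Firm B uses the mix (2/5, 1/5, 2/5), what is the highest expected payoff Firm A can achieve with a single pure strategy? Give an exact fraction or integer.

26/5

low price: (4)·(2/5) + (2)·(1/5) + (1)·(2/5) = 12/5.
medium price: (4)·(2/5) + (2)·(1/5) + (5)·(2/5) = 4.
high price: (0)·(2/5) + (10)·(1/5) + (8)·(2/5) = 26/5.
The best pure response is high price with expected payoff 26/5.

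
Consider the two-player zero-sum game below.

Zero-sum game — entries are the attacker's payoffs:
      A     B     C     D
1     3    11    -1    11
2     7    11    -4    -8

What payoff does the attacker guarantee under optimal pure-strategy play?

-1

Row minima: -1, -8 → the attacker's maximin is -1.
Column maxima: 7, 11, -1, 11 → the defender's minimax is -1.
They coincide at (1, C), so the value is -1.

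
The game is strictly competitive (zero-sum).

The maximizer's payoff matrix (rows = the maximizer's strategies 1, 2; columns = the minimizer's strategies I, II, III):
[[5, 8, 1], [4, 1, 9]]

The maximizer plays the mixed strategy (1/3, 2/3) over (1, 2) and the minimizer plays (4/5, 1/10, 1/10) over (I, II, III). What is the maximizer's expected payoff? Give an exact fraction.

133/30

Against (4/5, 1/10, 1/10), each row's expected payoff is 1: 49/10; 2: 21/5.
Taking the (1/3, 2/3)-weighted average: (1/3)·(49/10) + (2/3)·(21/5) = 133/30.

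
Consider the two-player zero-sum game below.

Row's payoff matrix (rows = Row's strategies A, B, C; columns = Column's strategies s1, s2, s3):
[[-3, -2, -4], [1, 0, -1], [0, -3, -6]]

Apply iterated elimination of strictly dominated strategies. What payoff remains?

-1

Row C is strictly dominated by row B (1>0, 0>-3, -1>-6); eliminate C.
Column s2 is strictly dominated by s3 for Column (-4<-2, -1<0); eliminate s2.
Column s1 is strictly dominated by s3 for Column (-4<-3, -1<1); eliminate s1.
Row A is strictly dominated by row B (-1>-4); eliminate A.
Only (B, s3) remains, with payoff -1.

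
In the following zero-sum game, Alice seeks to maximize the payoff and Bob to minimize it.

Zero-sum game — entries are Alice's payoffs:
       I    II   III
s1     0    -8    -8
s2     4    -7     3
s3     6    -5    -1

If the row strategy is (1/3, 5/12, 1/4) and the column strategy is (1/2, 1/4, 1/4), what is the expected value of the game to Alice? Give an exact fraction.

Against (1/2, 1/4, 1/4), each row's expected payoff is s1: -4; s2: 1; s3: 3/2.
Taking the (1/3, 5/12, 1/4)-weighted average: (1/3)·(-4) + (5/12)·(1) + (1/4)·(3/2) = -13/24.

-13/24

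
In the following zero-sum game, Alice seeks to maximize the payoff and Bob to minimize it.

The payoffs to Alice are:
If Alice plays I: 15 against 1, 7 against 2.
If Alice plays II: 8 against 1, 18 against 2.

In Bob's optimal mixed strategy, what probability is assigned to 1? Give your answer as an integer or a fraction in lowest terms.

11/18

Row minima are 7 and 8, so Alice's maximin is 8; column maxima are 15 and 18, so Bob's minimax is 15. These differ, so the equilibrium is in mixed strategies.
Let Bob play 1 with probability q. Alice is indifferent when 15q + 7(1−q) = 8q + 18(1−q), giving q = 11/18.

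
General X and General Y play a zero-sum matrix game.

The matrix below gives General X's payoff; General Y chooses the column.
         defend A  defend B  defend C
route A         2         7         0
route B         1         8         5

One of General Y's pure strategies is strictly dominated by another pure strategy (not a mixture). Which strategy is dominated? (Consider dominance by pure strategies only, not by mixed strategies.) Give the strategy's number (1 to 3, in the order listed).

2

General Y prefers columns that give General X less. Compare defend B with defend A: 2 < 7, 1 < 8.
So defend A strictly dominates defend B for General Y; defend B is strictly dominated.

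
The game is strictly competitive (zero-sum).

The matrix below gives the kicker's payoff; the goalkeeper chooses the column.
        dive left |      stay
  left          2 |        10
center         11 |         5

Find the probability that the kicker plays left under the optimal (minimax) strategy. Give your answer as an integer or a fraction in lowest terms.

Row minima are 2 and 5, so the kicker's maximin is 5; column maxima are 11 and 10, so the goalkeeper's minimax is 10. These differ, so the equilibrium is in mixed strategies.
Let the kicker play left with probability p. The goalkeeper is indifferent when 2p + 11(1−p) = 10p + 5(1−p), giving p = 3/7.

3/7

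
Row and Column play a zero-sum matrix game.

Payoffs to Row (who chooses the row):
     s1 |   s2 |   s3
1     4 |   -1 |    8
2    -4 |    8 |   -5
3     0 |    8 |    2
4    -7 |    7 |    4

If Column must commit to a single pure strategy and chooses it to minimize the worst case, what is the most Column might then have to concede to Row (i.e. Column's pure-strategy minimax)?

The worst case (largest entry) in each column is s1: 4, s2: 8, s3: 8.
The best (smallest) of these is 4.

4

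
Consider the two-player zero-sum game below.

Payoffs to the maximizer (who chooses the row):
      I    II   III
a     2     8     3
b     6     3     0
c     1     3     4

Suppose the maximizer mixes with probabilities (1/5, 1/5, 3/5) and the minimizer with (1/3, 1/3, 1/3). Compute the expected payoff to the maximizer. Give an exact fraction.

46/15

Against (1/3, 1/3, 1/3), each row's expected payoff is a: 13/3; b: 3; c: 8/3.
Taking the (1/5, 1/5, 3/5)-weighted average: (1/5)·(13/3) + (1/5)·(3) + (3/5)·(8/3) = 46/15.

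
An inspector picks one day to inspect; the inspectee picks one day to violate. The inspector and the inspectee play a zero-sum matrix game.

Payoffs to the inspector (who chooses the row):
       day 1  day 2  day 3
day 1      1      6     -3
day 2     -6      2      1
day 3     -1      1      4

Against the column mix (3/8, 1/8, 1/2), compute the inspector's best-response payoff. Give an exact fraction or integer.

day 1: (1)·(3/8) + (6)·(1/8) + (-3)·(1/2) = -3/8.
day 2: (-6)·(3/8) + (2)·(1/8) + (1)·(1/2) = -3/2.
day 3: (-1)·(3/8) + (1)·(1/8) + (4)·(1/2) = 7/4.
The best pure response is day 3 with expected payoff 7/4.

7/4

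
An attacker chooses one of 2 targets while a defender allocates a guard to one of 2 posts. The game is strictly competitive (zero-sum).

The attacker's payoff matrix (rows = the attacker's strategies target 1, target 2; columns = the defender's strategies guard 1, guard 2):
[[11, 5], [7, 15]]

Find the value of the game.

65/7

Row minima are 5 and 7, so the attacker's maximin is 7; column maxima are 11 and 15, so the defender's minimax is 11. These differ, so the equilibrium is in mixed strategies.
Let the attacker play target 1 with probability p. The defender is indifferent when 11p + 7(1−p) = 5p + 15(1−p), giving p = 4/7.
Let the defender play guard 1 with probability q. The attacker is indifferent when 11q + 5(1−q) = 7q + 15(1−q), giving q = 5/7.
The value is 11·(5/7) + (5)·(2/7) = 65/7.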